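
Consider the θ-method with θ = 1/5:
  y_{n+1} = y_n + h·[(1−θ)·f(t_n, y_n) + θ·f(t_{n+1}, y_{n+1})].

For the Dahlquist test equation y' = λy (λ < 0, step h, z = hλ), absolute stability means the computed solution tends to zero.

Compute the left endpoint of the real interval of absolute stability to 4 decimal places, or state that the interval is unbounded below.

left endpoint -3.3333.

With y'=λy (z=hλ):
  y_{n+1} = y_n + z·[4/5·y_n + 1/5·y_{n+1}] ⇒ (1 − 1/5z)y_{n+1} = (1 + 4/5z)y_n
  R(z) = (1 + 4/5z)/(1 − 1/5z).

Solve |R(x)|<1 on ℝ⁻.
x=-1.15: |R|=0.0650
R=−1: 1+4/5x = −1+1/5x ⇒ -3/5x=2 ⇒ x=2/(-3/5)=-3.3333
Confirm numerically:
  x=-3.305: |R|=0.98977 <1
  x=-3.029: |R|=0.88629 <1
  x=-2.765: |R|=0.78042 <1
  x=-2.491: |R|=0.66266 <1
  x=-3.884: |R|=1.18595 >1
  x=-3.683: |R|=1.12081 >1
  x=-3.529: |R|=1.06882 >1
So |R|<1 on (-3.3333, 0).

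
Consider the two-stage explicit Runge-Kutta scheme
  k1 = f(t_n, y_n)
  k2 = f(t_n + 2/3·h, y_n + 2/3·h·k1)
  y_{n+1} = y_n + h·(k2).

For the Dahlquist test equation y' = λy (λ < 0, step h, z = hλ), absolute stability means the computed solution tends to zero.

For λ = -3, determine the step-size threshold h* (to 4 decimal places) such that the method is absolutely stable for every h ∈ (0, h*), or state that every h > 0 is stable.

(-1.5000,0); λ=-3 ⇒ h* = (3/2)/3 = 0.5000.

Set f=λy, z=hλ:
  k1=λy_n ⇒ h·k1=z·y_n;  k2=λ(1+2/3z)y_n ⇒ h·k2=z(1+2/3z)y_n
  y_{n+1}/y_n = 1 + z(1+2/3z) = 1 + z + 2/3z²
  R(z) = 1 + z + 2/3z².

Boundary: |R(x)|=1, x<0.
x=-1.46: |R|=0.9611
R=1: x+2/3x²=0 ⇒ x=−3/2=-1.5000; min R=1−1/(4·2/3)=0.6250>−1
Confirm numerically:
  x=-1.378: |R|=0.88792 <1
  x=-1.164: |R|=0.73926 <1
  x=-0.902: |R|=0.64040 <1
  x=-1.730: |R|=1.26527 >1
  x=-1.574: |R|=1.07765 >1
Interval (-1.5000, 0).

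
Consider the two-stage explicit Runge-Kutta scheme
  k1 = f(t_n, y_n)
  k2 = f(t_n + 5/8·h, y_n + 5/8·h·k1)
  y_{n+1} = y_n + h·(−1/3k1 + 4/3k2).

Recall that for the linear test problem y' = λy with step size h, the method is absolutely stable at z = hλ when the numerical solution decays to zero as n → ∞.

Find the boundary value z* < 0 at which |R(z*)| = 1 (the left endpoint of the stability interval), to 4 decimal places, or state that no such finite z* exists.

On y'=λy, z=hλ:
  k1=λy_n ⇒ h·k1=z·y_n;  k2=λ(1+5/8z)y_n ⇒ h·k2=z(1+5/8z)y_n
  y_{n+1}/y_n = 1 − 1/3z + 4/3z(1+5/8z) = 1 + z + 5/6z²
  so R(z) = 1 + z + 5/6z².

Boundary: |R(x)|=1, x<0.
x=-0.68: |R|=0.7053
R=1: x+5/6x²=0 ⇒ x=−6/5=-1.2000; min R=1−1/(4·5/6)=0.7000>−1
Confirm numerically:
  x=-1.167: |R|=0.96791 <1
  x=-1.124: |R|=0.92881 <1
  x=-1.088: |R|=0.89845 <1
  x=-1.626: |R|=1.57723 >1
  x=-1.604: |R|=1.54001 >1
  x=-1.485: |R|=1.35269 >1
Interval (-1.2000, 0).

left endpoint -1.2000.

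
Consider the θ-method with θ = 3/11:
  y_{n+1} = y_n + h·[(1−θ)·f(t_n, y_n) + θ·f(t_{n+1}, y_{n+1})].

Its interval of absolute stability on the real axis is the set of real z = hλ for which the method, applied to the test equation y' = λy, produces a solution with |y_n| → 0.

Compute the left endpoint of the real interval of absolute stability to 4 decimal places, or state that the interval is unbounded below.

left endpoint -4.4000.

On y'=λy, z=hλ:
  y_{n+1} = y_n + z·[8/11·y_n + 3/11·y_{n+1}] ⇒ (1 − 3/11z)y_{n+1} = (1 + 8/11z)y_n
  ⇒ R(z) = (1 + 8/11z)/(1 − 3/11z).

Need |R(x)|<1, x<0.
x=-1.56: |R|=0.0944
R=−1: 1+8/11x = −1+3/11x ⇒ -5/11x=2 ⇒ x=2/(-5/11)=-4.4000
Confirm numerically:
  x=-4.172: |R|=0.95152 <1
  x=-3.511: |R|=0.79357 <1
  x=-2.339: |R|=0.42804 <1
  x=-4.850: |R|=1.08806 >1
  x=-4.752: |R|=1.06969 >1
So |R|<1 on (-4.4000, 0).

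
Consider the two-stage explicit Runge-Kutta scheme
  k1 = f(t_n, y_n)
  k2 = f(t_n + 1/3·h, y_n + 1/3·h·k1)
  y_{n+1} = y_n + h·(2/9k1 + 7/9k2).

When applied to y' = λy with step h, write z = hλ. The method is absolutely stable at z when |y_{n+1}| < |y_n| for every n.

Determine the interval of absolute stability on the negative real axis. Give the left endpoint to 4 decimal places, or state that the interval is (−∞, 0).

Test eqn y'=λy, z=hλ:
  k1=λy_n ⇒ h·k1=z·y_n;  k2=λ(1+1/3z)y_n ⇒ h·k2=z(1+1/3z)y_n
  y_{n+1}/y_n = 1 + 2/9z + 7/9z(1+1/3z) = 1 + z + 7/27z²
  so R(z) = 1 + z + 7/27z².

Solve |R(x)|<1 on ℝ⁻.
x=-0.36: |R|=0.6736
R=1: x+7/27x²=0 ⇒ x=−27/7=-3.8571; min R=1−1/(4·7/27)=0.0357>−1
Confirm numerically:
  x=-3.612: |R|=0.77044 <1
  x=-3.389: |R|=0.58868 <1
  x=-2.446: |R|=0.10513 <1
  x=-2.171: |R|=0.05095 <1
  x=-4.402: |R|=1.62182 >1
  x=-4.315: |R|=1.51221 >1
  x=-4.208: |R|=1.38277 >1
Stable set (-3.8571, 0).

z∈(-3.8571,0).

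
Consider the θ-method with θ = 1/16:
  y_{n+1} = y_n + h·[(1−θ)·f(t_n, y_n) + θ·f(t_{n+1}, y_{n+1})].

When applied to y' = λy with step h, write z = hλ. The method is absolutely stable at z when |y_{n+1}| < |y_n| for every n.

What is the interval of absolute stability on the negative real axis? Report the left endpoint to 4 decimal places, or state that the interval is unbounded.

(-2.2857, 0).

With y'=λy (z=hλ):
  y_{n+1} = y_n + z·[15/16·y_n + 1/16·y_{n+1}] ⇒ (1 − 1/16z)y_{n+1} = (1 + 15/16z)y_n
  Hence R(z) = (1 + 15/16z)/(1 − 1/16z).

Boundary: |R(x)|=1, x<0.
x=-1.29: |R|=0.1938
R=−1: 1+15/16x = −1+1/16x ⇒ -7/8x=2 ⇒ x=2/(-7/8)=-2.2857
Confirm numerically:
  x=-1.967: |R|=0.75166 <1
  x=-1.402: |R|=0.28905 <1
  x=-1.372: |R|=0.26364 <1
  x=-2.604: |R|=1.23952 >1
  x=-2.556: |R|=1.20392 >1
So |R|<1 on (-2.2857, 0).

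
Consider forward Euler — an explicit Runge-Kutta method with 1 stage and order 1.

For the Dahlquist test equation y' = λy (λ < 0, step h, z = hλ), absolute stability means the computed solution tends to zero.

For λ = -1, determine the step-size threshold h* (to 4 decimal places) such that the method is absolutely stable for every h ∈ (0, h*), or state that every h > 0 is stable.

(-2.0000,0); λ=-1 ⇒ h* = 2.0000.

Test eqn y'=λy, z=hλ:
  order 1, 1-stage ⇒ R(z)=1+z
  (e.g. R(-1.18)=-0.18000, |R|=0.18000)

Need |R(x)|<1, x<0.
x=-1.18: |R|=0.1800
|R(-1.41)|=0.4100 |R(-1.35)|=0.3500 |R(-0.6)|=0.4000
Bisect:
  x_lo=-2.4546 |R|=1.4546  x_hi=-0.2717 |R|=0.7283
  mid=-1.36316 |R|=0.36316 →hi
  mid=-1.90887 |R|=0.90887 →hi
  mid=-2.18173 |R|=1.18173 →lo
  mid=-2.04530 |R|=1.04530 →lo
  mid=-1.97708 |R|=0.97708 →hi
  mid=-2.01119 |R|=1.01119 →lo
  mid=-1.99414 |R|=0.99414 →hi
  mid=-2.00266 |R|=1.00266 →lo
  ...
  [-2.00000,-1.99987] ⇒ x*=-2.0000
Interval (-2.0000, 0).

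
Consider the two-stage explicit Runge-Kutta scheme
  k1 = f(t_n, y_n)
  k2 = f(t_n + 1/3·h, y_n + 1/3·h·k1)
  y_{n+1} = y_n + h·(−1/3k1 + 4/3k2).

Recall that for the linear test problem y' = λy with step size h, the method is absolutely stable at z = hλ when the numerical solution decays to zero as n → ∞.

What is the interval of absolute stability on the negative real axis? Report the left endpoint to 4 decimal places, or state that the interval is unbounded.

Test eqn y'=λy, z=hλ:
  k1=λy_n ⇒ h·k1=z·y_n;  k2=λ(1+1/3z)y_n ⇒ h·k2=z(1+1/3z)y_n
  y_{n+1}/y_n = 1 − 1/3z + 4/3z(1+1/3z) = 1 + z + 4/9z²
  Hence R(z) = 1 + z + 4/9z².

Boundary: |R(x)|=1, x<0.
x=-1.47: |R|=0.4904
R=1: x+4/9x²=0 ⇒ x=−9/4=-2.2500; min R=1−1/(4·4/9)=0.4375>−1
Confirm numerically:
  x=-1.998: |R|=0.77622 <1
  x=-1.675: |R|=0.57194 <1
  x=-1.280: |R|=0.44818 <1
  x=-2.681: |R|=1.51356 >1
  x=-2.641: |R|=1.45895 >1
Interval (-2.2500, 0).

(-2.2500, 0).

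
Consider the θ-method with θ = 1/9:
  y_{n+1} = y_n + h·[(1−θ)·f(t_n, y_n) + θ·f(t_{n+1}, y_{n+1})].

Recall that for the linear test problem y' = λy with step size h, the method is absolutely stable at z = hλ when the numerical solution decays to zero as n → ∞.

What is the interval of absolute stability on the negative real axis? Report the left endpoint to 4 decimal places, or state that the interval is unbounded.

Set f=λy, z=hλ:
  y_{n+1} = y_n + z·[8/9·y_n + 1/9·y_{n+1}] ⇒ (1 − 1/9z)y_{n+1} = (1 + 8/9z)y_n
  so R(z) = (1 + 8/9z)/(1 − 1/9z).

Find x<0 with |R(x)|<1.
x=-1.28: |R|=0.1206
R=−1: 1+8/9x = −1+1/9x ⇒ -7/9x=2 ⇒ x=2/(-7/9)=-2.5714
Confirm numerically:
  x=-2.432: |R|=0.91463 <1
  x=-2.357: |R|=0.86783 <1
  x=-1.769: |R|=0.47841 <1
  x=-2.864: |R|=1.17262 >1
  x=-2.715: |R|=1.08579 >1
Stable set (-2.5714, 0).

z∈(-2.5714,0).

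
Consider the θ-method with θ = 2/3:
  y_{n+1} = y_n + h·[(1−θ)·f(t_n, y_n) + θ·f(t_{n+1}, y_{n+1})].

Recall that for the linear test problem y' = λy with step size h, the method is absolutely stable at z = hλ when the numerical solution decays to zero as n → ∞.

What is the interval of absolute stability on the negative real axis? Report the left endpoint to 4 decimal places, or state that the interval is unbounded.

unbounded; (−∞, 0).

Set f=λy, z=hλ:
  y_{n+1} = y_n + z·[1/3·y_n + 2/3·y_{n+1}] ⇒ (1 − 2/3z)y_{n+1} = (1 + 1/3z)y_n
  Hence R(z) = (1 + 1/3z)/(1 − 2/3z).

Find x<0 with |R(x)|<1.
x=-1.72: |R|=0.1988
x=-2: |R|=0.1429
x=-10: |R|=0.3043
x=-100: |R|=0.4778
θ=2/3≥1/2 ⇒ |1+1/3x|<|1−2/3x| ∀x<0 ⇒ interval (−∞,0).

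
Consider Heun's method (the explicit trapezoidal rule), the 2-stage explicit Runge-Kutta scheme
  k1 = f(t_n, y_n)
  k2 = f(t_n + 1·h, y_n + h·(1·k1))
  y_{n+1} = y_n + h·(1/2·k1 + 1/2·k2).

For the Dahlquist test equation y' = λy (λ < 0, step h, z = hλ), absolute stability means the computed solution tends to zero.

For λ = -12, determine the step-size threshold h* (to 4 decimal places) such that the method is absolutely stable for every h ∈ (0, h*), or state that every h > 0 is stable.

(-2.0000,0); λ=-12 ⇒ h* = 0.1667.

Set f=λy, z=hλ:
  order 2, 2-stage ⇒ R(z)=1+z+z^2/2
  (e.g. R(-1.13)=0.50845, |R|=0.50845)

Solve |R(x)|<1 on ℝ⁻.
x=-1.13: |R|=0.5085
|R(-2.26)|=1.2938 |R(-0.92)|=0.5032 |R(-0.73)|=0.5364
Bisect:
  x_lo=-2.6409 |R|=1.8463  x_hi=-0.2355 |R|=0.7922
  mid=-1.43820 |R|=0.59601 →hi
  mid=-2.03954 |R|=1.04032 →lo
  mid=-1.73887 |R|=0.77296 →hi
  mid=-1.88921 |R|=0.89534 →hi
  mid=-1.96437 |R|=0.96501 →hi
  mid=-2.00196 |R|=1.00196 →lo
  mid=-1.98317 |R|=0.98331 →hi
  mid=-1.99256 |R|=0.99259 →hi
  mid=-1.99726 |R|=0.99726 →hi
  mid=-1.99961 |R|=0.99961 →hi
  ...
  [-2.00005,-1.99990] ⇒ x*=-2.0000
Interval (-2.0000, 0).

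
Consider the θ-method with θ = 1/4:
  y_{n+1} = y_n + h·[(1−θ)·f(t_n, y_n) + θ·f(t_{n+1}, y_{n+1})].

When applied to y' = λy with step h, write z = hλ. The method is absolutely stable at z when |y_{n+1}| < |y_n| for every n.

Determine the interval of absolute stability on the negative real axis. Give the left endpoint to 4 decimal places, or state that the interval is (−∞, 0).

(-4.0000, 0).

Set f=λy, z=hλ:
  y_{n+1} = y_n + z·[3/4·y_n + 1/4·y_{n+1}] ⇒ (1 − 1/4z)y_{n+1} = (1 + 3/4z)y_n
  R(z) = (1 + 3/4z)/(1 − 1/4z).

Boundary: |R(x)|=1, x<0.
x=-1.41: |R|=0.0425
R=−1: 1+3/4x = −1+1/4x ⇒ -1/2x=2 ⇒ x=2/(-1/2)=-4.0000
Confirm numerically:
  x=-3.692: |R|=0.91992 <1
  x=-2.759: |R|=0.63279 <1
  x=-2.149: |R|=0.39795 <1
  x=-4.525: |R|=1.12317 >1
  x=-4.503: |R|=1.11831 >1
  x=-4.396: |R|=1.09433 >1
So |R|<1 on (-4.0000, 0).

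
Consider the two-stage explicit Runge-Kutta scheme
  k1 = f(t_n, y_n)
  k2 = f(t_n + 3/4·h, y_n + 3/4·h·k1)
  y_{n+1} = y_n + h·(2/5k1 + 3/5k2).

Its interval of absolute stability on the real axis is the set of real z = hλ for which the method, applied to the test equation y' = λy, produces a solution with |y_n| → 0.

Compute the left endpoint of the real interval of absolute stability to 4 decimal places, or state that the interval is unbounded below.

left endpoint -2.2222.

On y'=λy, z=hλ:
  k1=λy_n ⇒ h·k1=z·y_n;  k2=λ(1+3/4z)y_n ⇒ h·k2=z(1+3/4z)y_n
  y_{n+1}/y_n = 1 + 2/5z + 3/5z(1+3/4z) = 1 + z + 9/20z²
  so R(z) = 1 + z + 9/20z².

Need |R(x)|<1, x<0.
x=-1.58: |R|=0.5434
R=1: x+9/20x²=0 ⇒ x=−20/9=-2.2222; min R=1−1/(4·9/20)=0.4444>−1
Confirm numerically:
  x=-1.837: |R|=0.68156 <1
  x=-1.819: |R|=0.66994 <1
  x=-1.475: |R|=0.50403 <1
  x=-1.326: |R|=0.46522 <1
  x=-2.513: |R|=1.32883 >1
  x=-2.464: |R|=1.26808 >1
Stable set (-2.2222, 0).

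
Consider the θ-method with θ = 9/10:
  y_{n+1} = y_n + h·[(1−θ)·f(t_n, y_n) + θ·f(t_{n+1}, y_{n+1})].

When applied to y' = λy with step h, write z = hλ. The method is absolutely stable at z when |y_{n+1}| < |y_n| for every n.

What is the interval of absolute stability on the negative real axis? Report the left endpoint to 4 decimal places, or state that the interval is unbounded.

With y'=λy (z=hλ):
  y_{n+1} = y_n + z·[1/10·y_n + 9/10·y_{n+1}] ⇒ (1 − 9/10z)y_{n+1} = (1 + 1/10z)y_n
  so R(z) = (1 + 1/10z)/(1 − 9/10z).

Need |R(x)|<1, x<0.
x=-1.02: |R|=0.4682
x=-2: |R|=0.2857
x=-10: |R|=0.0000
x=-100: |R|=0.0989
θ=9/10≥1/2 ⇒ |1+1/10x|<|1−9/10x| ∀x<0 ⇒ stable on all of ℝ⁻.

(−∞, 0) — no finite endpoint.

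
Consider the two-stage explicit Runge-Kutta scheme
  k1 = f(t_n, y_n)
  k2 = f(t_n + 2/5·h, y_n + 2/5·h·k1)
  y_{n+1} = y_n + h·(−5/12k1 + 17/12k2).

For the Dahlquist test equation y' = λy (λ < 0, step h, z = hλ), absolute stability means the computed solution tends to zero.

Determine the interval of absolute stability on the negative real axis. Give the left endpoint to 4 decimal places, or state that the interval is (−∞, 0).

With y'=λy (z=hλ):
  k1=λy_n ⇒ h·k1=z·y_n;  k2=λ(1+2/5z)y_n ⇒ h·k2=z(1+2/5z)y_n
  y_{n+1}/y_n = 1 − 5/12z + 17/12z(1+2/5z) = 1 + z + 17/30z²
  ⇒ R(z) = 1 + z + 17/30z².

Need |R(x)|<1, x<0.
x=-0.94: |R|=0.5607
R=1: x+17/30x²=0 ⇒ x=−30/17=-1.7647; min R=1−1/(4·17/30)=0.5588>−1
Confirm numerically:
  x=-1.549: |R|=0.81066 <1
  x=-1.019: |R|=0.56940 <1
  x=-0.965: |R|=0.56269 <1
  x=-0.821: |R|=0.56096 <1
  x=-1.901: |R|=1.14682 >1
  x=-1.883: |R|=1.12622 >1
So |R|<1 on (-1.7647, 0).

(-1.7647, 0).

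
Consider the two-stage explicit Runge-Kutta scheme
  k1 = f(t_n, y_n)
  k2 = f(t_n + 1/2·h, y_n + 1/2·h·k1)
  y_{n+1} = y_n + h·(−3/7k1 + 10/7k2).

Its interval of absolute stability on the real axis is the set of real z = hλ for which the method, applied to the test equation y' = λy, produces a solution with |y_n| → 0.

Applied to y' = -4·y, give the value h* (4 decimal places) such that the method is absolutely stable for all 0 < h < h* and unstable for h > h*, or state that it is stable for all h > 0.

(-1.4000,0); λ=-4 ⇒ h* = (7/5)/4 = 0.3500.

Test eqn y'=λy, z=hλ:
  k1=λy_n ⇒ h·k1=z·y_n;  k2=λ(1+1/2z)y_n ⇒ h·k2=z(1+1/2z)y_n
  y_{n+1}/y_n = 1 − 3/7z + 10/7z(1+1/2z) = 1 + z + 5/7z²
  so R(z) = 1 + z + 5/7z².

Boundary: |R(x)|=1, x<0.
x=-1.35: |R|=0.9518
R=1: x+5/7x²=0 ⇒ x=−7/5=-1.4000; min R=1−1/(4·5/7)=0.6500>−1
Confirm numerically:
  x=-1.352: |R|=0.95365 <1
  x=-1.263: |R|=0.87641 <1
  x=-1.138: |R|=0.78703 <1
  x=-0.563: |R|=0.66341 <1
  x=-1.893: |R|=1.66661 >1
  x=-1.596: |R|=1.22344 >1
So |R|<1 on (-1.4000, 0).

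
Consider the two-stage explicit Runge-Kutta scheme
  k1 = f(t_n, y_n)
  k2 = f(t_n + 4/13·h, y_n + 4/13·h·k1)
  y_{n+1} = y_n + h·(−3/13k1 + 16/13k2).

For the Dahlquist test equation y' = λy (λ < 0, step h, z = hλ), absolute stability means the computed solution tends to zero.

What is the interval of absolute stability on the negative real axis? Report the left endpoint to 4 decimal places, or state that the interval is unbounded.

On y'=λy, z=hλ:
  k1=λy_n ⇒ h·k1=z·y_n;  k2=λ(1+4/13z)y_n ⇒ h·k2=z(1+4/13z)y_n
  y_{n+1}/y_n = 1 − 3/13z + 16/13z(1+4/13z) = 1 + z + 64/169z²
  ⇒ R(z) = 1 + z + 64/169z².

Solve |R(x)|<1 on ℝ⁻.
x=-0.59: |R|=0.5418
R=1: x+64/169x²=0 ⇒ x=−169/64=-2.6406; min R=1−1/(4·64/169)=0.3398>−1
Confirm numerically:
  x=-2.119: |R|=0.58142 <1
  x=-1.940: |R|=0.48527 <1
  x=-1.671: |R|=0.38642 <1
  x=-2.982: |R|=1.38551 >1
  x=-2.839: |R|=1.21328 >1
  x=-2.801: |R|=1.17012 >1
Interval (-2.6406, 0).

z∈(-2.6406,0).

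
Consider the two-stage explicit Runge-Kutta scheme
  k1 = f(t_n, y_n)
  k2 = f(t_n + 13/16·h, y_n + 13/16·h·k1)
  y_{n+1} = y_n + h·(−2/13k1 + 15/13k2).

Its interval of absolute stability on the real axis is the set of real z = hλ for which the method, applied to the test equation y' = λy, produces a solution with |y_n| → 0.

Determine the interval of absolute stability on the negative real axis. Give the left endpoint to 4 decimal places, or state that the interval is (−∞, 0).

(-1.0667, 0).

Set f=λy, z=hλ:
  k1=λy_n ⇒ h·k1=z·y_n;  k2=λ(1+13/16z)y_n ⇒ h·k2=z(1+13/16z)y_n
  y_{n+1}/y_n = 1 − 2/13z + 15/13z(1+13/16z) = 1 + z + 15/16z²
  Hence R(z) = 1 + z + 15/16z².

Find x<0 with |R(x)|<1.
x=-0.39: |R|=0.7526
R=1: x+15/16x²=0 ⇒ x=−16/15=-1.0667; min R=1−1/(4·15/16)=0.7333>−1
Confirm numerically:
  x=-1.037: |R|=0.97116 <1
  x=-1.020: |R|=0.95538 <1
  x=-0.982: |R|=0.92205 <1
  x=-0.732: |R|=0.77033 <1
  x=-1.550: |R|=1.70234 >1
  x=-1.249: |R|=1.21350 >1
  x=-1.217: |R|=1.17152 >1
Stable set (-1.0667, 0).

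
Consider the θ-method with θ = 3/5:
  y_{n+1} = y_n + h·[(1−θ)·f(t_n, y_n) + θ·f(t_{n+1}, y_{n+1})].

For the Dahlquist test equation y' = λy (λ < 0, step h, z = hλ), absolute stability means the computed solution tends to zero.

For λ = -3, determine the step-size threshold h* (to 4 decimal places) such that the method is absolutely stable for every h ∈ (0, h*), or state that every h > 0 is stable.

unbounded; (−∞, 0). Any h>0 works for λ=-3.

With y'=λy (z=hλ):
  y_{n+1} = y_n + z·[2/5·y_n + 3/5·y_{n+1}] ⇒ (1 − 3/5z)y_{n+1} = (1 + 2/5z)y_n
  Hence R(z) = (1 + 2/5z)/(1 − 3/5z).

Need |R(x)|<1, x<0.
x=-0.93: |R|=0.4031
x=-2: |R|=0.0909
x=-10: |R|=0.4286
x=-100: |R|=0.6393
θ=3/5≥1/2 ⇒ |1+2/5x|<|1−3/5x| ∀x<0 ⇒ stable on all of ℝ⁻.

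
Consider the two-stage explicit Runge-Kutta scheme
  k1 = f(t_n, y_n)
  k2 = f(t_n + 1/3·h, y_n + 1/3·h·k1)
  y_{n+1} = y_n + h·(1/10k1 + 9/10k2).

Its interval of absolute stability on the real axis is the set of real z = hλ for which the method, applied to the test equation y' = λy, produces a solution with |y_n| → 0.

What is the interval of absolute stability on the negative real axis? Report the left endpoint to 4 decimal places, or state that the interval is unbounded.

With y'=λy (z=hλ):
  k1=λy_n ⇒ h·k1=z·y_n;  k2=λ(1+1/3z)y_n ⇒ h·k2=z(1+1/3z)y_n
  y_{n+1}/y_n = 1 + 1/10z + 9/10z(1+1/3z) = 1 + z + 3/10z²
  R(z) = 1 + z + 3/10z².

Solve |R(x)|<1 on ℝ⁻.
x=-1.79: |R|=0.1712
R=1: x+3/10x²=0 ⇒ x=−10/3=-3.3333; min R=1−1/(4·3/10)=0.1667>−1
Confirm numerically:
  x=-3.087: |R|=0.77187 <1
  x=-3.025: |R|=0.72019 <1
  x=-2.041: |R|=0.20870 <1
  x=-3.909: |R|=1.67508 >1
  x=-3.762: |R|=1.48379 >1
  x=-3.505: |R|=1.18051 >1
Stable set (-3.3333, 0).

(-3.3333, 0).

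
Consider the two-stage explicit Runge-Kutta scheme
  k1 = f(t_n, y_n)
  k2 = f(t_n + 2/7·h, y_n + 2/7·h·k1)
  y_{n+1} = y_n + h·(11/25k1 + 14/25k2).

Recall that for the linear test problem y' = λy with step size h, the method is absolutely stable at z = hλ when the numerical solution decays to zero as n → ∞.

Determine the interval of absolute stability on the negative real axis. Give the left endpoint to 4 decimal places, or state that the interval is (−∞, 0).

(-6.2500, 0).

Test eqn y'=λy, z=hλ:
  k1=λy_n ⇒ h·k1=z·y_n;  k2=λ(1+2/7z)y_n ⇒ h·k2=z(1+2/7z)y_n
  y_{n+1}/y_n = 1 + 11/25z + 14/25z(1+2/7z) = 1 + z + 4/25z²
  R(z) = 1 + z + 4/25z².

Find x<0 with |R(x)|<1.
x=-1.8: |R|=0.2816
R=1: x+4/25x²=0 ⇒ x=−25/4=-6.2500; min R=1−1/(4·4/25)=-0.5625>−1
Confirm numerically:
  x=-3.817: |R|=0.48588 <1
  x=-3.682: |R|=0.51286 <1
  x=-3.020: |R|=0.56074 <1
  x=-6.643: |R|=1.41771 >1
  x=-6.488: |R|=1.24706 >1
Interval (-6.2500, 0).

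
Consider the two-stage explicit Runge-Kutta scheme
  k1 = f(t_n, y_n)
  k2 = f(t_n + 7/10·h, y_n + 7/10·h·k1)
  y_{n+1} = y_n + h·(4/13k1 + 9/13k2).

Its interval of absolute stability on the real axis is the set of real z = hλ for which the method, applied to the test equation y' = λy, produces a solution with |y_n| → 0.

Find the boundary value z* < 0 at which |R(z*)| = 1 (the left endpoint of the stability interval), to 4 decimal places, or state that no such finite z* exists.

z* = -2.0635.

Set f=λy, z=hλ:
  k1=λy_n ⇒ h·k1=z·y_n;  k2=λ(1+7/10z)y_n ⇒ h·k2=z(1+7/10z)y_n
  y_{n+1}/y_n = 1 + 4/13z + 9/13z(1+7/10z) = 1 + z + 63/130z²
  ⇒ R(z) = 1 + z + 63/130z².

Need |R(x)|<1, x<0.
x=-1.23: |R|=0.5032
R=1: x+63/130x²=0 ⇒ x=−130/63=-2.0635; min R=1−1/(4·63/130)=0.4841>−1
Confirm numerically:
  x=-1.971: |R|=0.91165 <1
  x=-1.658: |R|=0.67419 <1
  x=-1.351: |R|=0.53352 <1
  x=-2.597: |R|=1.67144 >1
  x=-2.523: |R|=1.56183 >1
  x=-2.206: |R|=1.15235 >1
So |R|<1 on (-2.0635, 0).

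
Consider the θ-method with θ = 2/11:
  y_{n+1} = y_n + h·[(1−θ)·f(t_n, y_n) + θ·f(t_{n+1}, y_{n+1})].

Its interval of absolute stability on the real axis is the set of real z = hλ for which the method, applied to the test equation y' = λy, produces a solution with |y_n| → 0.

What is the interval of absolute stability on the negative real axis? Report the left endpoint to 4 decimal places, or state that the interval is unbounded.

On y'=λy, z=hλ:
  y_{n+1} = y_n + z·[9/11·y_n + 2/11·y_{n+1}] ⇒ (1 − 2/11z)y_{n+1} = (1 + 9/11z)y_n
  ⇒ R(z) = (1 + 9/11z)/(1 − 2/11z).

Find x<0 with |R(x)|<1.
x=-1.65: |R|=0.2692
R=−1: 1+9/11x = −1+2/11x ⇒ -7/11x=2 ⇒ x=2/(-7/11)=-3.1429
Confirm numerically:
  x=-2.479: |R|=0.70880 <1
  x=-1.754: |R|=0.32989 <1
  x=-1.307: |R|=0.05605 <1
  x=-3.371: |R|=1.09001 >1
  x=-3.308: |R|=1.06562 >1
Stable set (-3.1429, 0).

(-3.1429, 0).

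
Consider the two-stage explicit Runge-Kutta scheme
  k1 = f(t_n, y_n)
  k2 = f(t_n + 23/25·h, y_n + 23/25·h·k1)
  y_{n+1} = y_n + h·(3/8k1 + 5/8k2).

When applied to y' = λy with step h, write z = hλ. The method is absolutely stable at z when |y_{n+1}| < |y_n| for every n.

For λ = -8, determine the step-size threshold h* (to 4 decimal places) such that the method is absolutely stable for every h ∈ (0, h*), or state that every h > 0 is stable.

(-1.7391,0); λ=-8 ⇒ h* = (40/23)/8 = 0.2174.

On y'=λy, z=hλ:
  k1=λy_n ⇒ h·k1=z·y_n;  k2=λ(1+23/25z)y_n ⇒ h·k2=z(1+23/25z)y_n
  y_{n+1}/y_n = 1 + 3/8z + 5/8z(1+23/25z) = 1 + z + 23/40z²
  R(z) = 1 + z + 23/40z².

Solve |R(x)|<1 on ℝ⁻.
x=-0.39: |R|=0.6975
R=1: x+23/40x²=0 ⇒ x=−40/23=-1.7391; min R=1−1/(4·23/40)=0.5652>−1
Confirm numerically:
  x=-1.527: |R|=0.81374 <1
  x=-1.085: |R|=0.59190 <1
  x=-1.069: |R|=0.58809 <1
  x=-0.822: |R|=0.56652 <1
  x=-2.154: |R|=1.51384 >1
  x=-2.104: |R|=1.44142 >1
Stable set (-1.7391, 0).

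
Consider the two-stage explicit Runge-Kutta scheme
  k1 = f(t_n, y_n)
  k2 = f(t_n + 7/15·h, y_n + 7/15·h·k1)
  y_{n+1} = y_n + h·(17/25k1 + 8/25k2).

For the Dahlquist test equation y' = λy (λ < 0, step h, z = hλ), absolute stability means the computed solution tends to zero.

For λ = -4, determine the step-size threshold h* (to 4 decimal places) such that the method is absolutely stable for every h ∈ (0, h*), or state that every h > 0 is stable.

(-6.6964,0); λ=-4 ⇒ h* = (375/56)/4 = 1.6741.

Test eqn y'=λy, z=hλ:
  k1=λy_n ⇒ h·k1=z·y_n;  k2=λ(1+7/15z)y_n ⇒ h·k2=z(1+7/15z)y_n
  y_{n+1}/y_n = 1 + 17/25z + 8/25z(1+7/15z) = 1 + z + 56/375z²
  so R(z) = 1 + z + 56/375z².

Boundary: |R(x)|=1, x<0.
x=-0.89: |R|=0.2283
R=1: x+56/375x²=0 ⇒ x=−375/56=-6.6964; min R=1−1/(4·56/375)=-0.6741>−1
Confirm numerically:
  x=-5.916: |R|=0.31053 <1
  x=-5.329: |R|=0.08820 <1
  x=-4.136: |R|=0.58143 <1
  x=-3.195: |R|=0.67060 <1
  x=-7.150: |R|=1.48429 >1
  x=-6.832: |R|=1.13832 >1
Interval (-6.6964, 0).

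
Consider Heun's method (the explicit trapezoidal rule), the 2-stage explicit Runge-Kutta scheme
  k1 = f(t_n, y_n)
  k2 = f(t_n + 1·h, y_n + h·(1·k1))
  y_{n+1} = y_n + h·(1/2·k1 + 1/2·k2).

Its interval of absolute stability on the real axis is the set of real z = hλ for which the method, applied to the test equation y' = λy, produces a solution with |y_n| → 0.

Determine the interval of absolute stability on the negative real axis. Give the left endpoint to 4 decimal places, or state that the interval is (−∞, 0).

With y'=λy (z=hλ):
  order 2, 2-stage ⇒ R(z)=1+z+z^2/2
  (e.g. R(-1.05)=0.50125, |R|=0.50125)

Need |R(x)|<1, x<0.
x=-1.05: |R|=0.5012
|R(-2.11)|=1.1160 |R(-1.23)|=0.5264 |R(-1.08)|=0.5032
Bisect:
  x_lo=-2.5135 |R|=1.6454  x_hi=-0.3389 |R|=0.7185
  mid=-1.42622 |R|=0.59083 →hi
  mid=-1.96987 |R|=0.97033 →hi
  mid=-2.24170 |R|=1.27091 →lo
  mid=-2.10579 |R|=1.11138 →lo
  mid=-2.03783 |R|=1.03855 →lo
  mid=-2.00385 |R|=1.00386 →lo
  mid=-1.98686 |R|=0.98695 →hi
  mid=-1.99536 |R|=0.99537 →hi
  mid=-1.99961 |R|=0.99961 →hi
  ...
  [-2.00000,-1.99987] ⇒ x*=-2.0000
Interval (-2.0000, 0).

(-2.0000, 0).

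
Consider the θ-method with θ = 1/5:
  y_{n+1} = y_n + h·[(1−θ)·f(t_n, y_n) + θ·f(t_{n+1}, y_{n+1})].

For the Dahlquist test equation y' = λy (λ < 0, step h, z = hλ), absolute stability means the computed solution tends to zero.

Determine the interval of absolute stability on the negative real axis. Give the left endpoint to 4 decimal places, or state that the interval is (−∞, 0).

(-3.3333, 0).

On y'=λy, z=hλ:
  y_{n+1} = y_n + z·[4/5·y_n + 1/5·y_{n+1}] ⇒ (1 − 1/5z)y_{n+1} = (1 + 4/5z)y_n
  R(z) = (1 + 4/5z)/(1 − 1/5z).

Find x<0 with |R(x)|<1.
x=-1.58: |R|=0.2006
R=−1: 1+4/5x = −1+1/5x ⇒ -3/5x=2 ⇒ x=2/(-3/5)=-3.3333
Confirm numerically:
  x=-2.192: |R|=0.52392 <1
  x=-2.109: |R|=0.48333 <1
  x=-1.973: |R|=0.41474 <1
  x=-3.868: |R|=1.18088 >1
  x=-3.847: |R|=1.17418 >1
  x=-3.612: |R|=1.09707 >1
So |R|<1 on (-3.3333, 0).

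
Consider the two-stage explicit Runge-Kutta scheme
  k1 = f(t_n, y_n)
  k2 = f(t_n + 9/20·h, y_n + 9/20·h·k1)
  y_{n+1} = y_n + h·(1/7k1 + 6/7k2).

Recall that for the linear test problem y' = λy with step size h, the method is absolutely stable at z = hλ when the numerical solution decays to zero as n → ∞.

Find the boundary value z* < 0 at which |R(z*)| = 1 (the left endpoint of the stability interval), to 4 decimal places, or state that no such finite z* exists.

left endpoint -2.5926.

Test eqn y'=λy, z=hλ:
  k1=λy_n ⇒ h·k1=z·y_n;  k2=λ(1+9/20z)y_n ⇒ h·k2=z(1+9/20z)y_n
  y_{n+1}/y_n = 1 + 1/7z + 6/7z(1+9/20z) = 1 + z + 27/70z²
  so R(z) = 1 + z + 27/70z².

Solve |R(x)|<1 on ℝ⁻.
x=-1.1: |R|=0.3667
R=1: x+27/70x²=0 ⇒ x=−70/27=-2.5926; min R=1−1/(4·27/70)=0.3519>−1
Confirm numerically:
  x=-1.962: |R|=0.52279 <1
  x=-1.953: |R|=0.51819 <1
  x=-1.703: |R|=0.41565 <1
  x=-1.568: |R|=0.38033 <1
  x=-2.920: |R|=1.36875 >1
  x=-2.651: |R|=1.05972 >1
  x=-2.630: |R|=1.03795 >1
So |R|<1 on (-2.5926, 0).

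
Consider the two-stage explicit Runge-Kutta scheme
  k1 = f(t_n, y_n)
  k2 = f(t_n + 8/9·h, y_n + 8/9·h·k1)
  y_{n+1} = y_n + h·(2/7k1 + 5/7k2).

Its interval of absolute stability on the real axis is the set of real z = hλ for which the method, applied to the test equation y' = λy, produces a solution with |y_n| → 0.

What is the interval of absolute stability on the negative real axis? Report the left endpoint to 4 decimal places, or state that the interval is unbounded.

z∈(-1.5750,0).

Test eqn y'=λy, z=hλ:
  k1=λy_n ⇒ h·k1=z·y_n;  k2=λ(1+8/9z)y_n ⇒ h·k2=z(1+8/9z)y_n
  y_{n+1}/y_n = 1 + 2/7z + 5/7z(1+8/9z) = 1 + z + 40/63z²
  so R(z) = 1 + z + 40/63z².

Solve |R(x)|<1 on ℝ⁻.
x=-0.45: |R|=0.6786
R=1: x+40/63x²=0 ⇒ x=−63/40=-1.5750; min R=1−1/(4·40/63)=0.6062>−1
Confirm numerically:
  x=-1.443: |R|=0.87906 <1
  x=-1.394: |R|=0.83980 <1
  x=-0.997: |R|=0.63412 <1
  x=-0.968: |R|=0.62694 <1
  x=-2.019: |R|=1.56917 >1
  x=-1.831: |R|=1.29761 >1
  x=-1.811: |R|=1.27136 >1
Interval (-1.5750, 0).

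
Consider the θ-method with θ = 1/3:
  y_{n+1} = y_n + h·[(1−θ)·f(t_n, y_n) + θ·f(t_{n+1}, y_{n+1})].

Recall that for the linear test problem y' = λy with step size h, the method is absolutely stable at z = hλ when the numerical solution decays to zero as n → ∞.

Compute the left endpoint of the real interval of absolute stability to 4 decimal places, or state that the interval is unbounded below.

z* = -6.0000.

Set f=λy, z=hλ:
  y_{n+1} = y_n + z·[2/3·y_n + 1/3·y_{n+1}] ⇒ (1 − 1/3z)y_{n+1} = (1 + 2/3z)y_n
  Hence R(z) = (1 + 2/3z)/(1 − 1/3z).

Solve |R(x)|<1 on ℝ⁻.
x=-1.54: |R|=0.0176
R=−1: 1+2/3x = −1+1/3x ⇒ -1/3x=2 ⇒ x=2/(-1/3)=-6.0000
Confirm numerically:
  x=-5.542: |R|=0.94638 <1
  x=-4.858: |R|=0.85467 <1
  x=-3.882: |R|=0.69224 <1
  x=-3.581: |R|=0.63243 <1
  x=-6.507: |R|=1.05333 >1
  x=-6.159: |R|=1.01736 >1
  x=-6.061: |R|=1.00673 >1
So |R|<1 on (-6.0000, 0).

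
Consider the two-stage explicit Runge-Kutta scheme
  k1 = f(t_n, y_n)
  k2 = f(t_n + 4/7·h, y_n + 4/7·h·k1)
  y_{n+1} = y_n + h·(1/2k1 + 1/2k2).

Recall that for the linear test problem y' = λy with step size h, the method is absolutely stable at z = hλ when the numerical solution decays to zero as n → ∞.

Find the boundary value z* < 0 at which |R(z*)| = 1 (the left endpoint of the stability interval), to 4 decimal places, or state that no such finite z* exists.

With y'=λy (z=hλ):
  k1=λy_n ⇒ h·k1=z·y_n;  k2=λ(1+4/7z)y_n ⇒ h·k2=z(1+4/7z)y_n
  y_{n+1}/y_n = 1 + 1/2z + 1/2z(1+4/7z) = 1 + z + 2/7z²
  ⇒ R(z) = 1 + z + 2/7z².

Find x<0 with |R(x)|<1.
x=-0.97: |R|=0.2988
R=1: x+2/7x²=0 ⇒ x=−7/2=-3.5000; min R=1−1/(4·2/7)=0.1250>−1
Confirm numerically:
  x=-2.455: |R|=0.26701 <1
  x=-1.630: |R|=0.12911 <1
  x=-1.579: |R|=0.13335 <1
  x=-1.485: |R|=0.14506 <1
  x=-4.039: |R|=1.62201 >1
  x=-3.579: |R|=1.08078 >1
So |R|<1 on (-3.5000, 0).

z* = -3.5000.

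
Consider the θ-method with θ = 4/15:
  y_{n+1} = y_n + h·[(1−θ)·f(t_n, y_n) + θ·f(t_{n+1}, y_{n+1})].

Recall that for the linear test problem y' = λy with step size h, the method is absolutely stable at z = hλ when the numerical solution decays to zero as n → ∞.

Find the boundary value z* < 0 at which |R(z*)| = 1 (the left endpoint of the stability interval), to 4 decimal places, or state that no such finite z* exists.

Set f=λy, z=hλ:
  y_{n+1} = y_n + z·[11/15·y_n + 4/15·y_{n+1}] ⇒ (1 − 4/15z)y_{n+1} = (1 + 11/15z)y_n
  Hence R(z) = (1 + 11/15z)/(1 − 4/15z).

Solve |R(x)|<1 on ℝ⁻.
x=-0.57: |R|=0.5052
R=−1: 1+11/15x = −1+4/15x ⇒ -7/15x=2 ⇒ x=2/(-7/15)=-4.2857
Confirm numerically:
  x=-1.934: |R|=0.27595 <1
  x=-1.921: |R|=0.27028 <1
  x=-1.742: |R|=0.18946 <1
  x=-4.685: |R|=1.08284 >1
  x=-4.358: |R|=1.01560 >1
Interval (-4.2857, 0).

left endpoint -4.2857.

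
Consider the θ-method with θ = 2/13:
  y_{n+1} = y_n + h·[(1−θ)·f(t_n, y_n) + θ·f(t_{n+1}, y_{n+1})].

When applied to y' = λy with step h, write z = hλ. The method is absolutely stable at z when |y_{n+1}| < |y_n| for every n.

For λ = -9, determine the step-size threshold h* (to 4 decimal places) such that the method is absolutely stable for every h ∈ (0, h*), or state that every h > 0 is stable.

Test eqn y'=λy, z=hλ:
  y_{n+1} = y_n + z·[11/13·y_n + 2/13·y_{n+1}] ⇒ (1 − 2/13z)y_{n+1} = (1 + 11/13z)y_n
  ⇒ R(z) = (1 + 11/13z)/(1 − 2/13z).

Boundary: |R(x)|=1, x<0.
x=-0.62: |R|=0.4340
R=−1: 1+11/13x = −1+2/13x ⇒ -9/13x=2 ⇒ x=2/(-9/13)=-2.8889
Confirm numerically:
  x=-2.777: |R|=0.94573 <1
  x=-2.628: |R|=0.87138 <1
  x=-2.621: |R|=0.86783 <1
  x=-2.616: |R|=0.86529 <1
  x=-3.318: |R|=1.19668 >1
  x=-3.055: |R|=1.07823 >1
  x=-2.985: |R|=1.04560 >1
Interval (-2.8889, 0).

(-2.8889,0); λ=-9 ⇒ h* = (26/9)/9 = 0.3210.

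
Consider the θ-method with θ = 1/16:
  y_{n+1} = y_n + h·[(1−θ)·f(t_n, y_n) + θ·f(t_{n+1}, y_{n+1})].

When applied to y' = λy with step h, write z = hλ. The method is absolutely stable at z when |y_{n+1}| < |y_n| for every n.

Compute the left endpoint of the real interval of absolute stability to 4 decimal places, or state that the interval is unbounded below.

left endpoint -2.2857.

On y'=λy, z=hλ:
  y_{n+1} = y_n + z·[15/16·y_n + 1/16·y_{n+1}] ⇒ (1 − 1/16z)y_{n+1} = (1 + 15/16z)y_n
  ⇒ R(z) = (1 + 15/16z)/(1 − 1/16z).

Find x<0 with |R(x)|<1.
x=-1.1: |R|=0.0292
R=−1: 1+15/16x = −1+1/16x ⇒ -7/8x=2 ⇒ x=2/(-7/8)=-2.2857
Confirm numerically:
  x=-2.097: |R|=0.85401 <1
  x=-1.954: |R|=0.74134 <1
  x=-1.532: |R|=0.39813 <1
  x=-1.254: |R|=0.16286 <1
  x=-2.825: |R|=1.40106 >1
  x=-2.516: |R|=1.17412 >1
Stable set (-2.2857, 0).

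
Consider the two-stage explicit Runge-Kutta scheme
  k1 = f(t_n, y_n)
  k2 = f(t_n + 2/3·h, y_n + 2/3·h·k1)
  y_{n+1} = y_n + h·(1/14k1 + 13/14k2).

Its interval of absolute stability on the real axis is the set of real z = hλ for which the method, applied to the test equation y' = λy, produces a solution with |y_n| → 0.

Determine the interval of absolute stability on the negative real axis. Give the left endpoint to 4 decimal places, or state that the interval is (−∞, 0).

Set f=λy, z=hλ:
  k1=λy_n ⇒ h·k1=z·y_n;  k2=λ(1+2/3z)y_n ⇒ h·k2=z(1+2/3z)y_n
  y_{n+1}/y_n = 1 + 1/14z + 13/14z(1+2/3z) = 1 + z + 13/21z²
  Hence R(z) = 1 + z + 13/21z².

Find x<0 with |R(x)|<1.
x=-0.87: |R|=0.5986
R=1: x+13/21x²=0 ⇒ x=−21/13=-1.6154; min R=1−1/(4·13/21)=0.5962>−1
Confirm numerically:
  x=-1.459: |R|=0.85875 <1
  x=-1.379: |R|=0.79821 <1
  x=-1.281: |R|=0.73483 <1
  x=-0.944: |R|=0.60766 <1
  x=-2.173: |R|=1.75010 >1
  x=-1.812: |R|=1.22055 >1
  x=-1.733: |R|=1.12618 >1
So |R|<1 on (-1.6154, 0).

(-1.6154, 0).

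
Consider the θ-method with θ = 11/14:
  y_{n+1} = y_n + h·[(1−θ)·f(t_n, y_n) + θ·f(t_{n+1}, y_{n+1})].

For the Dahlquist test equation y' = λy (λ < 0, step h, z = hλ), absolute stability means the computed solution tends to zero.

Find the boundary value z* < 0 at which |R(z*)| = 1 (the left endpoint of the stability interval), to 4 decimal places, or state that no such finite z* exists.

interval (−∞, 0).

Set f=λy, z=hλ:
  y_{n+1} = y_n + z·[3/14·y_n + 11/14·y_{n+1}] ⇒ (1 − 11/14z)y_{n+1} = (1 + 3/14z)y_n
  ⇒ R(z) = (1 + 3/14z)/(1 − 11/14z).

Need |R(x)|<1, x<0.
x=-0.51: |R|=0.6359
x=-2: |R|=0.2222
x=-10: |R|=0.1290
x=-100: |R|=0.2567
θ=11/14≥1/2 ⇒ |1+3/14x|<|1−11/14x| ∀x<0 ⇒ stable on all of ℝ⁻.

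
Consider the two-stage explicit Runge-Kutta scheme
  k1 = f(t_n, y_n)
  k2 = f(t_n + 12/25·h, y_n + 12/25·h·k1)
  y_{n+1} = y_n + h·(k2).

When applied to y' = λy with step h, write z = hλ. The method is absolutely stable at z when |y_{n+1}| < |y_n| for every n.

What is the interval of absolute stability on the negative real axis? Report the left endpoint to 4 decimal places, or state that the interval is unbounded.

Set f=λy, z=hλ:
  k1=λy_n ⇒ h·k1=z·y_n;  k2=λ(1+12/25z)y_n ⇒ h·k2=z(1+12/25z)y_n
  y_{n+1}/y_n = 1 + z(1+12/25z) = 1 + z + 12/25z²
  R(z) = 1 + z + 12/25z².

Boundary: |R(x)|=1, x<0.
x=-0.66: |R|=0.5491
R=1: x+12/25x²=0 ⇒ x=−25/12=-2.0833; min R=1−1/(4·12/25)=0.4792>−1
Confirm numerically:
  x=-1.624: |R|=0.64194 <1
  x=-1.537: |R|=0.59694 <1
  x=-1.469: |R|=0.56682 <1
  x=-1.135: |R|=0.48335 <1
  x=-2.503: |R|=1.50420 >1
  x=-2.292: |R|=1.22957 >1
  x=-2.169: |R|=1.08919 >1
Stable set (-2.0833, 0).

z∈(-2.0833,0).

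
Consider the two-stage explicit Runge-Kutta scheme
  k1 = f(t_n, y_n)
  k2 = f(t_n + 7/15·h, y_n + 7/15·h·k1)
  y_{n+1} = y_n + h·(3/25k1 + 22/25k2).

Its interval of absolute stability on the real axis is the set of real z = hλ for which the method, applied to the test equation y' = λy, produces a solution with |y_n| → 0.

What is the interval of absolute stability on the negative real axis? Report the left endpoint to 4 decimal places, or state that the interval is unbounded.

(-2.4351, 0).

Set f=λy, z=hλ:
  k1=λy_n ⇒ h·k1=z·y_n;  k2=λ(1+7/15z)y_n ⇒ h·k2=z(1+7/15z)y_n
  y_{n+1}/y_n = 1 + 3/25z + 22/25z(1+7/15z) = 1 + z + 154/375z²
  R(z) = 1 + z + 154/375z².

Find x<0 with |R(x)|<1.
x=-1.66: |R|=0.4716
R=1: x+154/375x²=0 ⇒ x=−375/154=-2.4351; min R=1−1/(4·154/375)=0.3912>−1
Confirm numerically:
  x=-1.755: |R|=0.50986 <1
  x=-1.705: |R|=0.48882 <1
  x=-1.536: |R|=0.43288 <1
  x=-3.031: |R|=1.74178 >1
  x=-3.027: |R|=1.73583 >1
  x=-2.752: |R|=1.35819 >1
Interval (-2.4351, 0).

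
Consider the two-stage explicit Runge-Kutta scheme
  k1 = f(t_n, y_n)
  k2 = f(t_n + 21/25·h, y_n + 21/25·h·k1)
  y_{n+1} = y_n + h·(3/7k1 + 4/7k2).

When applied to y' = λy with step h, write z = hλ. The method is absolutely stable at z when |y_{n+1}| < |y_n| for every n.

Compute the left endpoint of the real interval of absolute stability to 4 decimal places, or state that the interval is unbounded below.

With y'=λy (z=hλ):
  k1=λy_n ⇒ h·k1=z·y_n;  k2=λ(1+21/25z)y_n ⇒ h·k2=z(1+21/25z)y_n
  y_{n+1}/y_n = 1 + 3/7z + 4/7z(1+21/25z) = 1 + z + 12/25z²
  ⇒ R(z) = 1 + z + 12/25z².

Find x<0 with |R(x)|<1.
x=-0.95: |R|=0.4832
R=1: x+12/25x²=0 ⇒ x=−25/12=-2.0833; min R=1−1/(4·12/25)=0.4792>−1
Confirm numerically:
  x=-1.943: |R|=0.86912 <1
  x=-1.681: |R|=0.67537 <1
  x=-1.630: |R|=0.64531 <1
  x=-1.318: |R|=0.51582 <1
  x=-2.604: |R|=1.65079 >1
  x=-2.497: |R|=1.49580 >1
  x=-2.301: |R|=1.24041 >1
Stable set (-2.0833, 0).

z* = -2.0833.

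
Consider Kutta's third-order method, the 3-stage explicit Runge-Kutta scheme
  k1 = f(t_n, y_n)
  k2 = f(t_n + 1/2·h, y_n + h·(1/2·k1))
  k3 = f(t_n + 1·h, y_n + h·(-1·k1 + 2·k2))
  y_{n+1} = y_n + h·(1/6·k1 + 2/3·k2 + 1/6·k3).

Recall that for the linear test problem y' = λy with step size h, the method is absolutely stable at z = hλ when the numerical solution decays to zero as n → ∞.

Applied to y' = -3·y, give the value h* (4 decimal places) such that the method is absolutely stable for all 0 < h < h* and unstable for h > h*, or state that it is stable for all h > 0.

(-2.5127,0); λ=-3 ⇒ h* = 0.8376.

Set f=λy, z=hλ:
  order 3, 3-stage ⇒ R(z)=1+z+z^2/2+z^3/6
  (e.g. R(-0.84)=0.41402, |R|=0.41402)

Need |R(x)|<1, x<0.
x=-0.84: |R|=0.4140
|R(-0.91)|=0.3785 |R(-0.82)|=0.4243 |R(-0.75)|=0.4609
Bisect:
  x_lo=-3.1473 |R|=2.3906  x_hi=-0.3964 |R|=0.6718
  mid=-1.77189 |R|=0.12926 →hi
  mid=-2.45962 |R|=0.91476 →hi
  mid=-2.80348 |R|=1.54606 →lo
  mid=-2.63155 |R|=1.20629 →lo
  mid=-2.54558 |R|=1.05481 →lo
  mid=-2.50260 |R|=0.98340 →hi
  mid=-2.52409 |R|=1.01875 →lo
  ...
  [-2.51284,-2.51267] ⇒ x*=-2.5127
Interval (-2.5127, 0).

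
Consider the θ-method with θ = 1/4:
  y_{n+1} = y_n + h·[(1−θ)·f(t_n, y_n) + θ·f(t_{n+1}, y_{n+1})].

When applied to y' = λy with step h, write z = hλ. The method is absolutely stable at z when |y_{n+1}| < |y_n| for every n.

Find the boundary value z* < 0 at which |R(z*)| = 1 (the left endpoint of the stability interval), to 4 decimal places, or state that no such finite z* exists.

Set f=λy, z=hλ:
  y_{n+1} = y_n + z·[3/4·y_n + 1/4·y_{n+1}] ⇒ (1 − 1/4z)y_{n+1} = (1 + 3/4z)y_n
  Hence R(z) = (1 + 3/4z)/(1 − 1/4z).

Solve |R(x)|<1 on ℝ⁻.
x=-1.47: |R|=0.0750
R=−1: 1+3/4x = −1+1/4x ⇒ -1/2x=2 ⇒ x=2/(-1/2)=-4.0000
Confirm numerically:
  x=-3.855: |R|=0.96308 <1
  x=-3.613: |R|=0.89833 <1
  x=-2.267: |R|=0.44694 <1
  x=-1.776: |R|=0.22992 <1
  x=-4.342: |R|=1.08199 >1
  x=-4.073: |R|=1.01808 >1
Interval (-4.0000, 0).

left endpoint -4.0000.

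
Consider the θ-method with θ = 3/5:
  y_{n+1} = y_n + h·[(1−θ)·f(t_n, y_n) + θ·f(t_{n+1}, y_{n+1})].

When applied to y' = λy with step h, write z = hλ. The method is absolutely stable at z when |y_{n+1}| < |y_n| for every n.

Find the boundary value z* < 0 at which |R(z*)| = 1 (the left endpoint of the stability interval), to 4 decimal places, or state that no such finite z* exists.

On y'=λy, z=hλ:
  y_{n+1} = y_n + z·[2/5·y_n + 3/5·y_{n+1}] ⇒ (1 − 3/5z)y_{n+1} = (1 + 2/5z)y_n
  Hence R(z) = (1 + 2/5z)/(1 − 3/5z).

Solve |R(x)|<1 on ℝ⁻.
x=-1.31: |R|=0.2665
x=-2: |R|=0.0909
x=-10: |R|=0.4286
x=-100: |R|=0.6393
θ=3/5≥1/2 ⇒ |1+2/5x|<|1−3/5x| ∀x<0 ⇒ interval (−∞,0).

interval (−∞, 0).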